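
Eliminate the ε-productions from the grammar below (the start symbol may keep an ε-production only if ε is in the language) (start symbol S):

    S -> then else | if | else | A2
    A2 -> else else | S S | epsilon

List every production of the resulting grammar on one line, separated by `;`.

Nullable nonterminals: {A2, S}.
ε ∈ L(G) since S is nullable, so keep S → ε.
For each production, add variants omitting each subset of nullable occurrences: A2 → S S gives S S | S.

S -> then else | if | else | A2 | epsilon; A2 -> else else | S S | S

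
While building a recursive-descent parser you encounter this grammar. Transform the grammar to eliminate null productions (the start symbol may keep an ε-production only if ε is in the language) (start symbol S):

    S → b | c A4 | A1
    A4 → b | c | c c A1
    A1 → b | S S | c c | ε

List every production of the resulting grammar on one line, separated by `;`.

S → b | c A4 | A1 | ε; A4 → b | c | c c A1 | c c; A1 → b | S S | S | c c

Nullable nonterminals: {A1, S}.
ε ∈ L(G) since S is nullable, so keep S → ε.
Expand every rule over subsets of its nullable positions: A4 → c c A1 gives c c A1 | c c. A1 → S S gives S S | S.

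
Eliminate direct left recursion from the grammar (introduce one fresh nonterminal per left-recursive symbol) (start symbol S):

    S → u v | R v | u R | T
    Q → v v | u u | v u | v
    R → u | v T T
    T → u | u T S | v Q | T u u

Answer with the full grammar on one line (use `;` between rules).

S → u v | R v | u R | T; Q → v v | u u | v u | v; R → u | v T T; T → u T' | u T S T' | v Q T'; T' → u u T' | ε

Directly left-recursive nonterminal: T.
For T: α = {u u}, β = {u, u T S, v Q}. Rewrite as T → β T' and T' → α T' | ε.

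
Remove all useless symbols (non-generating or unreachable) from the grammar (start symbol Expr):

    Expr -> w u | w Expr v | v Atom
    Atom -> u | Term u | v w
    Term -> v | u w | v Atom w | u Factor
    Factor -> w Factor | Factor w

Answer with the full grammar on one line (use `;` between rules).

Generating nonterminals: {Atom, Expr, Term}.
Reachable from Expr after that: {Atom, Expr, Term}.
Removed useless symbols: {Factor} and every production mentioning them.

Expr -> w u | w Expr v | v Atom; Atom -> u | Term u | v w; Term -> v | u w | v Atom w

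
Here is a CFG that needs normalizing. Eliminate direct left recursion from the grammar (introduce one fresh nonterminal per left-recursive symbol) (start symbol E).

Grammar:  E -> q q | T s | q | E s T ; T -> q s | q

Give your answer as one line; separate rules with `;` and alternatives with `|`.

E is directly left-recursive.
For E: α = {s T}, β = {q q, T s, q}. Rewrite as E → β E' and E' → α E' | ε.

E -> q q E' | T s E' | q E'; T -> q s | q; E' -> s T E' | eps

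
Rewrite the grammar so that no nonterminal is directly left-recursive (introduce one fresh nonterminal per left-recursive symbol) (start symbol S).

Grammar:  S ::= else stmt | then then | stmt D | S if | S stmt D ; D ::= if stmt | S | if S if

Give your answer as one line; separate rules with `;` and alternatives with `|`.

S ::= else stmt S' | then then S' | stmt D S'; D ::= if stmt | S | if S if; S' ::= if S' | stmt D S' | ε

S is directly left-recursive.
For S: α = {if, stmt D}, β = {else stmt, then then, stmt D}. Rewrite as S → β S' and S' → α S' | ε.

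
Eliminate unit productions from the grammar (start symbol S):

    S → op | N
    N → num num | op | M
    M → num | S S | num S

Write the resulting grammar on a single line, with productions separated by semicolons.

S → op | num num | num | S S | num S; N → num num | op | num | S S | num S; M → num | S S | num S

Unit pairs: N ⇒* {M}; S ⇒* {M, N}.
For each unit pair (A, B), copy every non-unit production of B to A, then drop all unit productions.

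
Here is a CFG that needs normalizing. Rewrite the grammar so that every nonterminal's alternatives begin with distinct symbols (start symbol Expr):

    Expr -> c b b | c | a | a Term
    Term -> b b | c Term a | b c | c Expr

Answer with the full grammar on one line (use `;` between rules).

Expr -> c Expr1 | a Expr2; Term -> b Term1 | c Term2; Expr1 -> b b | ε; Expr2 -> ε | Term; Term1 -> b | c; Term2 -> Term a | Expr

Expr has alternatives sharing prefix 'c': factor to Expr → c Expr1 with Expr1 → b b | ε.
Expr has alternatives sharing prefix 'a': factor to Expr → a Expr2 with Expr2 → ε | Term.
Term has alternatives sharing prefix 'b': factor to Term → b Term1 with Term1 → b | c.
Term has alternatives sharing prefix 'c': factor to Term → c Term2 with Term2 → Term a | Expr.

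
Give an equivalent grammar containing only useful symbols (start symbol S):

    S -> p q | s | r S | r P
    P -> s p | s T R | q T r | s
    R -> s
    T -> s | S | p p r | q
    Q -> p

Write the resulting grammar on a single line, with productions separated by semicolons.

Generating nonterminals: {P, Q, R, S, T}.
Reachable from S after that: {P, R, S, T}.
Removed useless symbols: {Q} and every production mentioning them.

S -> p q | s | r S | r P; P -> s p | s T R | q T r | s; R -> s; T -> s | S | p p r | q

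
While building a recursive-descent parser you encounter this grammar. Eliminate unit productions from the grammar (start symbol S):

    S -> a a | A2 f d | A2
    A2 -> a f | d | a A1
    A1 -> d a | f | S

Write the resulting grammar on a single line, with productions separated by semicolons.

Unit pairs: A1 ⇒* {A2, S}; S ⇒* {A2}.
For each unit pair (A, B), copy every non-unit production of B to A, then drop all unit productions.

S -> a f | d | a A1 | a a | A2 f d; A2 -> a f | d | a A1; A1 -> a f | d | a A1 | d a | f | a a | A2 f d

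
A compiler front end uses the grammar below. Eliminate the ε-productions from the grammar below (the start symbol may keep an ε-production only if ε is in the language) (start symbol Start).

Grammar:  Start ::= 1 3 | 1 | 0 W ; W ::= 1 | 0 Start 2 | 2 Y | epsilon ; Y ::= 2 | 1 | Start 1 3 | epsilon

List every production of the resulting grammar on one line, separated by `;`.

The nullable symbols are {W, Y}.
ε ∉ L(G), so no ε-production is kept.
Add the nullable-subset variants: Start → 0 W gives 0 W | 0. W → 2 Y gives 2 Y | 2.

Start ::= 1 3 | 1 | 0 W | 0; W ::= 1 | 0 Start 2 | 2 Y | 2; Y ::= 2 | 1 | Start 1 3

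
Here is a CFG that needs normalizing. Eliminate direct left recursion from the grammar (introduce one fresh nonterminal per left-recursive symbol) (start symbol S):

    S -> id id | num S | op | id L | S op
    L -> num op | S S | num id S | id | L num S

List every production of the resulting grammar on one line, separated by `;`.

Left recursion appears on S, L.
For S: α = {op}, β = {id id, num S, op, id L}. Rewrite as S → β S' and S' → α S' | ε.
For L: α = {num S}, β = {num op, S S, num id S, id}. Rewrite as L → β L' and L' → α L' | ε.

S -> id id S' | num S S' | op S' | id L S'; L -> num op L' | S S L' | num id S L' | id L'; S' -> op S' | ε; L' -> num S L' | ε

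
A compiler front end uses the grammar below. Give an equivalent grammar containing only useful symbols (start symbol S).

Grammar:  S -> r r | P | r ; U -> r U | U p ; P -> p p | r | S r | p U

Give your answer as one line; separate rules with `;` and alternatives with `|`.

Generating nonterminals: {P, S}.
Reachable from S after that: {P, S}.
Removed useless symbols: {U} and every production mentioning them.

S -> r r | P | r; P -> p p | r | S r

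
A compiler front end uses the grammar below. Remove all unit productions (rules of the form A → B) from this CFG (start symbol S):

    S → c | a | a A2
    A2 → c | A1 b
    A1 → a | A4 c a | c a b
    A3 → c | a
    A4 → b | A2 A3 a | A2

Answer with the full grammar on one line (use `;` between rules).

Unit pairs: A4 ⇒* {A2}.
For every A with A ⇒* B via unit rules, add B's non-unit alternatives to A; then delete every rule of the form X → Y.

S → c | a | a A2; A2 → c | A1 b; A1 → a | A4 c a | c a b; A3 → c | a; A4 → b | A2 A3 a | c | A1 b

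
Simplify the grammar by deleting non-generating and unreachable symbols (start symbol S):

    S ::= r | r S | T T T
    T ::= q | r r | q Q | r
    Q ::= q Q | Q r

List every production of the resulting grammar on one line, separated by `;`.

Generating nonterminals: {S, T}.
Reachable from S after that: {S, T}.
Removed useless symbols: {Q} and every production mentioning them.

S ::= r | r S | T T T; T ::= q | r r | r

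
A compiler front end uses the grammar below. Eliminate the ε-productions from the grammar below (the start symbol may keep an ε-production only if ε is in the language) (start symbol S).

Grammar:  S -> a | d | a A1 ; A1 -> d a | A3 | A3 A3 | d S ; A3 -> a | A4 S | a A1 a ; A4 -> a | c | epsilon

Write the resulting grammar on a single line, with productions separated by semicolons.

S -> a | d | a A1; A1 -> d a | A3 | A3 A3 | d S; A3 -> a | A4 S | S | a A1 a; A4 -> a | c

Nullable set = {A4}.
ε ∉ L(G), so no ε-production is kept.
For each production, add variants omitting each subset of nullable occurrences: A3 → A4 S gives A4 S | S.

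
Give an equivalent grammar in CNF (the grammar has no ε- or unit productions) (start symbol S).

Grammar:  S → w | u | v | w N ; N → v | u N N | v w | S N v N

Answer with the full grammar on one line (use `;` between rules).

Introduce a nonterminal for each terminal appearing in a rule of length ≥ 2: X1 → w, X2 → u, X3 → v.
Binarize each right-hand side of length ≥ 3 by chaining fresh nonterminals (Y1, Y2, …): affected rules were N → X2 N N; N → S N X3 N.

S → w | u | v | X1 N; N → v | X2 Y1 | X3 X1 | S Y2; X1 → w; X2 → u; X3 → v; Y1 → N N; Y2 → N Y3; Y3 → X3 N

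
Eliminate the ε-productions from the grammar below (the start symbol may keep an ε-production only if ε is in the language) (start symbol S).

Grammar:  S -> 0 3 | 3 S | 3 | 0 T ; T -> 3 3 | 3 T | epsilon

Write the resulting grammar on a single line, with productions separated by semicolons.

The nullable symbols are {T}.
ε ∉ L(G), so no ε-production is kept.
For each production, add variants omitting each subset of nullable occurrences: S → 0 T gives 0 T | 0. T → 3 T gives 3 T | 3.

S -> 0 3 | 3 S | 3 | 0 T | 0; T -> 3 3 | 3 T | 3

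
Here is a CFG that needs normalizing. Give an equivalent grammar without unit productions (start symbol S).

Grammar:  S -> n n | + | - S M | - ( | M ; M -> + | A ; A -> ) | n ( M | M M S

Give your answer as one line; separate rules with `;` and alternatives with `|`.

S -> ) | n ( M | M M S | n n | + | - S M | - (; M -> ) | n ( M | M M S | +; A -> ) | n ( M | M M S

Unit pairs: M ⇒* {A}; S ⇒* {A, M}.
For each unit pair (A, B), copy every non-unit production of B to A, then drop all unit productions.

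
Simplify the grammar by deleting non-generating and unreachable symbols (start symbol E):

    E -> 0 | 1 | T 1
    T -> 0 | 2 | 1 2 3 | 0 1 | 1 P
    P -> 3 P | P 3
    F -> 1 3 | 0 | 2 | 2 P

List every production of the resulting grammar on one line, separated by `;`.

Generating nonterminals: {E, F, T}.
Reachable from E after that: {E, T}.
Removed useless symbols: {F, P} and every production mentioning them.

E -> 0 | 1 | T 1; T -> 0 | 2 | 1 2 3 | 0 1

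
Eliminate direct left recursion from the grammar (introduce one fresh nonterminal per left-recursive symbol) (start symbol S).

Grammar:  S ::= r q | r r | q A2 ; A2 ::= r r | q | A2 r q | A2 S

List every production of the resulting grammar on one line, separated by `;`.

S ::= r q | r r | q A2; A2 ::= r r A2' | q A2'; A2' ::= r q A2' | S A2' | eps

A2 is directly left-recursive.
For A2: α = {r q, S}, β = {r r, q}. Rewrite as A2 → β A2' and A2' → α A2' | ε.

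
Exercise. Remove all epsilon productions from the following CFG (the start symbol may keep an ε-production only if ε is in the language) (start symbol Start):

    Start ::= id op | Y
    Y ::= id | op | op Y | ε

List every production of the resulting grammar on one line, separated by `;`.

Start ::= id op | Y | ε; Y ::= id | op | op Y

The nullable symbols are {Start, Y}.
ε ∈ L(G) since Start is nullable, so keep Start → ε.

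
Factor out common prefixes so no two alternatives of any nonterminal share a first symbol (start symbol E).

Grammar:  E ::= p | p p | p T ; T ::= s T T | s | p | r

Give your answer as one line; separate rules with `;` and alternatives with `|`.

E has alternatives sharing prefix 'p': factor to E → p E' with E' → ε | p | T.
T has alternatives sharing prefix 's': factor to T → s T' with T' → T T | ε.

E ::= p E'; T ::= p | r | s T'; E' ::= ε | p | T; T' ::= T T | ε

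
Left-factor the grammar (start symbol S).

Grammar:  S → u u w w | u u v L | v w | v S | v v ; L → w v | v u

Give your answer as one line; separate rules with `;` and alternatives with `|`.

S → v S' | u u S''; L → w v | v u; S' → w | S | v; S'' → w w | v L

S has alternatives sharing prefix 'v': factor to S → v S' with S' → w | S | v.
S has alternatives sharing prefix 'u u': factor to S → u u S'' with S'' → w w | v L.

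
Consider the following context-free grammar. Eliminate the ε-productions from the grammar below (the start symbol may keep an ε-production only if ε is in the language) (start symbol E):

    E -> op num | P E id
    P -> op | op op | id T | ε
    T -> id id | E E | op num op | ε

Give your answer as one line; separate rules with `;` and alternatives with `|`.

E -> op num | P E id | E id; P -> op | op op | id T | id; T -> id id | E E | op num op

Nullable set = {P, T}.
ε ∉ L(G), so no ε-production is kept.
Add the nullable-subset variants: E → P E id gives P E id | E id. P → id T gives id T | id.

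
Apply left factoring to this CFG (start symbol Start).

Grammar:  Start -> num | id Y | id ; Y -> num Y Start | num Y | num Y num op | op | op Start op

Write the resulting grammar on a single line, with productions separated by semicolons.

Start has alternatives sharing prefix 'id': factor to Start → id Start1 with Start1 → Y | ε.
Y has alternatives sharing prefix 'num Y': factor to Y → num Y Y1 with Y1 → Start | ε | num op.
Y has alternatives sharing prefix 'op': factor to Y → op Y2 with Y2 → ε | Start op.

Start -> num | id Start1; Y -> num Y Y1 | op Y2; Start1 -> Y | epsilon; Y1 -> Start | epsilon | num op; Y2 -> epsilon | Start op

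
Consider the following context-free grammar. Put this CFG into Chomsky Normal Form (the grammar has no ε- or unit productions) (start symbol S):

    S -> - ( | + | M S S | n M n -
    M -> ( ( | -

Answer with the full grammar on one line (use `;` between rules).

S -> X1 X2 | + | M Y1 | X3 Y2; M -> X2 X2 | -; X1 -> -; X2 -> (; X3 -> n; Y1 -> S S; Y2 -> M Y3; Y3 -> X3 X1

Introduce a nonterminal for each terminal appearing in a rule of length ≥ 2: X1 → -, X2 → (, X3 → n.
Binarize each right-hand side of length ≥ 3 by chaining fresh nonterminals (Y1, Y2, …): affected rules were S → M S S; S → X3 M X3 X1.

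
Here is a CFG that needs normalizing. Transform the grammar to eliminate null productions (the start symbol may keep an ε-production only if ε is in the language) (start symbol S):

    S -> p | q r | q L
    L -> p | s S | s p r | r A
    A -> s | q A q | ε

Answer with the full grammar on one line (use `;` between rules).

Nullable nonterminals: {A}.
ε ∉ L(G), so no ε-production is kept.
Add the nullable-subset variants: L → r A gives r A | r. A → q A q gives q A q | q q.

S -> p | q r | q L; L -> p | s S | s p r | r A | r; A -> s | q A q | q q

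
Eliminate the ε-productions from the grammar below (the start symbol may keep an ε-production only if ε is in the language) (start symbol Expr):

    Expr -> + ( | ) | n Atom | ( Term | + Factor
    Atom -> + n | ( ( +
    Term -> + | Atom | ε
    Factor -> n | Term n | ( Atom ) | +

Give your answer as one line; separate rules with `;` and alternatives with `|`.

Expr -> + ( | ) | n Atom | ( Term | ( | + Factor; Atom -> + n | ( ( +; Term -> + | Atom; Factor -> n | Term n | ( Atom ) | +

The nullable symbols are {Term}.
ε ∉ L(G), so no ε-production is kept.
Expand every rule over subsets of its nullable positions: Expr → ( Term gives ( Term | (.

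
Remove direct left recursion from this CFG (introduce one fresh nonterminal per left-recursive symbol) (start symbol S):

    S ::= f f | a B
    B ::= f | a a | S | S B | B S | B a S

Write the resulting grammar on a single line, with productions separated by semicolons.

B is directly left-recursive.
For B: α = {S, a S}, β = {f, a a, S, S B}. Rewrite as B → β B' and B' → α B' | ε.

S ::= f f | a B; B ::= f B' | a a B' | S B' | S B B'; B' ::= S B' | a S B' | eps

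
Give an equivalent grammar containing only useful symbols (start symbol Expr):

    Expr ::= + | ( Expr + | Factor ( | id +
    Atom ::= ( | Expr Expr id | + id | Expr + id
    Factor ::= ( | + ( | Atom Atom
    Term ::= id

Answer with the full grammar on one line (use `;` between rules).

Generating nonterminals: {Atom, Expr, Factor, Term}.
Reachable from Expr after that: {Atom, Expr, Factor}.
Removed useless symbols: {Term} and every production mentioning them.

Expr ::= + | ( Expr + | Factor ( | id +; Atom ::= ( | Expr Expr id | + id | Expr + id; Factor ::= ( | + ( | Atom Atom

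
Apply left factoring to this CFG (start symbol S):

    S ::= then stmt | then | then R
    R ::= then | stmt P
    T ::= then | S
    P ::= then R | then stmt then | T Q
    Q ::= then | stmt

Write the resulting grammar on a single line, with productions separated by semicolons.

S ::= then S'; R ::= then | stmt P; T ::= then | S; P ::= T Q | then P'; Q ::= then | stmt; S' ::= stmt | ε | R; P' ::= R | stmt then

S has alternatives sharing prefix 'then': factor to S → then S' with S' → stmt | ε | R.
P has alternatives sharing prefix 'then': factor to P → then P' with P' → R | stmt then.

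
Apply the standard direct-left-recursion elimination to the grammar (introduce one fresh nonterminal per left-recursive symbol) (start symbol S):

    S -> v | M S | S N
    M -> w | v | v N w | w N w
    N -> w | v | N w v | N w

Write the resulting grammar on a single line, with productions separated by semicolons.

Left recursion appears on S, N.
For S: α = {N}, β = {v, M S}. Rewrite as S → β S' and S' → α S' | ε.
For N: α = {w v, w}, β = {w, v}. Rewrite as N → β N' and N' → α N' | ε.

S -> v S' | M S S'; M -> w | v | v N w | w N w; N -> w N' | v N'; S' -> N S' | ε; N' -> w v N' | w N' | ε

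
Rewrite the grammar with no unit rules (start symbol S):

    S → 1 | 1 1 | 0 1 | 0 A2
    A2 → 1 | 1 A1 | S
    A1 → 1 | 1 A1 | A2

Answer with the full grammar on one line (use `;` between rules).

Unit pairs: A1 ⇒* {A2, S}; A2 ⇒* {S}.
Replace each nonterminal's rules with the union of the non-unit rules of every nonterminal it unit-derives.

S → 1 | 1 1 | 0 1 | 0 A2; A2 → 1 | 1 A1 | 1 1 | 0 1 | 0 A2; A1 → 1 | 1 A1 | 1 1 | 0 1 | 0 A2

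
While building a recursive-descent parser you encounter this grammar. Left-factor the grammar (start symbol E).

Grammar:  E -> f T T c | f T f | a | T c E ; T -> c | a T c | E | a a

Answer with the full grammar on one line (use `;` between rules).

E -> a | T c E | f T E'; T -> c | E | a T'; E' -> T c | f; T' -> T c | a

E has alternatives sharing prefix 'f T': factor to E → f T E' with E' → T c | f.
T has alternatives sharing prefix 'a': factor to T → a T' with T' → T c | a.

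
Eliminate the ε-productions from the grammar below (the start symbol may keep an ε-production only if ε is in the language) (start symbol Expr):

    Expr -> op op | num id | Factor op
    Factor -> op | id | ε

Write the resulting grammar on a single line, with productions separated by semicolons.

Nullable nonterminals: {Factor}.
ε ∉ L(G), so no ε-production is kept.
Add the nullable-subset variants: Expr → Factor op gives Factor op | op.

Expr -> op op | num id | Factor op | op; Factor -> op | id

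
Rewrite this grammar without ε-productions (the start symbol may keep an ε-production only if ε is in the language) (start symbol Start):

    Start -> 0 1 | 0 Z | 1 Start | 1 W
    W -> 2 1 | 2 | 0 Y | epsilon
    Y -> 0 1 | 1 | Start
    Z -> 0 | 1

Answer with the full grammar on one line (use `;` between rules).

Nullable nonterminals: {W}.
ε ∉ L(G), so no ε-production is kept.
Expand every rule over subsets of its nullable positions: Start → 1 W gives 1 W | 1.

Start -> 0 1 | 0 Z | 1 Start | 1 W | 1; W -> 2 1 | 2 | 0 Y; Y -> 0 1 | 1 | Start; Z -> 0 | 1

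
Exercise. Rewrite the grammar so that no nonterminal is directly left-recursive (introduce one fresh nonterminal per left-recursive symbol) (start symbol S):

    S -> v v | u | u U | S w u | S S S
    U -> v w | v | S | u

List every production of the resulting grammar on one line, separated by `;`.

S -> v v S' | u S' | u U S'; U -> v w | v | S | u; S' -> w u S' | S S S' | eps

Left recursion appears on S.
For S: α = {w u, S S}, β = {v v, u, u U}. Rewrite as S → β S' and S' → α S' | ε.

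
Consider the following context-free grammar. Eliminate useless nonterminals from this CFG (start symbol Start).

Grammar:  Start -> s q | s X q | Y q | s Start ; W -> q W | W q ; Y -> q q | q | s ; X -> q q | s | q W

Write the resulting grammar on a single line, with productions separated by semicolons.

Start -> s q | s X q | Y q | s Start; Y -> q q | q | s; X -> q q | s

Generating nonterminals: {Start, X, Y}.
Reachable from Start after that: {Start, X, Y}.
Removed useless symbols: {W} and every production mentioning them.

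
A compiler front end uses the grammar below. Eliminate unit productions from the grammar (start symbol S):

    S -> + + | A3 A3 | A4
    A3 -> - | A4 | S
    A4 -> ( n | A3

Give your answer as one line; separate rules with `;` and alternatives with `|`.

S -> ( n | + + | A3 A3 | -; A3 -> ( n | + + | A3 A3 | -; A4 -> ( n | + + | A3 A3 | -

Unit pairs: A3 ⇒* {A4, S}; A4 ⇒* {A3, S}; S ⇒* {A3, A4}.
Replace each nonterminal's rules with the union of the non-unit rules of every nonterminal it unit-derives.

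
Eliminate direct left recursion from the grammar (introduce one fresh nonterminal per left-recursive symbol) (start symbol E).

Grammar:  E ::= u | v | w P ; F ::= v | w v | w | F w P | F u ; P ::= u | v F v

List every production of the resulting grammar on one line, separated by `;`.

E ::= u | v | w P; F ::= v F' | w v F' | w F'; P ::= u | v F v; F' ::= w P F' | u F' | ε

F is directly left-recursive.
For F: α = {w P, u}, β = {v, w v, w}. Rewrite as F → β F' and F' → α F' | ε.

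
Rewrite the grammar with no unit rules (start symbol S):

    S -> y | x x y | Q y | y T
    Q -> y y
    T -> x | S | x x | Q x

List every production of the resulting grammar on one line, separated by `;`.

Unit pairs: T ⇒* {S}.
Replace each nonterminal's rules with the union of the non-unit rules of every nonterminal it unit-derives.

S -> y | x x y | Q y | y T; Q -> y y; T -> y | x x y | Q y | y T | x | x x | Q x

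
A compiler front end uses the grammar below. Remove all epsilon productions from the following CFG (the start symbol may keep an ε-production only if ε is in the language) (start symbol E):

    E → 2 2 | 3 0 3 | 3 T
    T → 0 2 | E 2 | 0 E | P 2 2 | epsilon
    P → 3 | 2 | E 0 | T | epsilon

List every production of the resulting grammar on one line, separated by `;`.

E → 2 2 | 3 0 3 | 3 T | 3; T → 0 2 | E 2 | 0 E | P 2 2 | 2 2; P → 3 | 2 | E 0 | T

Nullable nonterminals: {P, T}.
ε ∉ L(G), so no ε-production is kept.
For each production, add variants omitting each subset of nullable occurrences: E → 3 T gives 3 T | 3. T → P 2 2 gives P 2 2 | 2 2.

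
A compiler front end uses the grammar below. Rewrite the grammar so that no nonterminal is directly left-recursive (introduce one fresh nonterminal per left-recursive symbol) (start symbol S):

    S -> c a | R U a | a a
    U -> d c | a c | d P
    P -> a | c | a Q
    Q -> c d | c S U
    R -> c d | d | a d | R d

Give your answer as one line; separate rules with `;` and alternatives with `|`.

S -> c a | R U a | a a; U -> d c | a c | d P; P -> a | c | a Q; Q -> c d | c S U; R -> c d R' | d R' | a d R'; R' -> d R' | ε

Directly left-recursive nonterminal: R.
For R: α = {d}, β = {c d, d, a d}. Rewrite as R → β R' and R' → α R' | ε.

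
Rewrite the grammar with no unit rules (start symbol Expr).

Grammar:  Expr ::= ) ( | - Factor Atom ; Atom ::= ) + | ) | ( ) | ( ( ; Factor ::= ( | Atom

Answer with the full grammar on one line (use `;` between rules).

Expr ::= ) ( | - Factor Atom; Atom ::= ) + | ) | ( ) | ( (; Factor ::= ) + | ) | ( ) | ( ( | (

Unit pairs: Factor ⇒* {Atom}.
Replace each nonterminal's rules with the union of the non-unit rules of every nonterminal it unit-derives.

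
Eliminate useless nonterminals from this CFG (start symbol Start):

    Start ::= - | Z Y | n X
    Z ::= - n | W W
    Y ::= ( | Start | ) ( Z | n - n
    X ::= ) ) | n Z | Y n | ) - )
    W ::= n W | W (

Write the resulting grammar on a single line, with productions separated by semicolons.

Generating nonterminals: {Start, X, Y, Z}.
Reachable from Start after that: {Start, X, Y, Z}.
Removed useless symbols: {W} and every production mentioning them.

Start ::= - | Z Y | n X; Z ::= - n; Y ::= ( | Start | ) ( Z | n - n; X ::= ) ) | n Z | Y n | ) - )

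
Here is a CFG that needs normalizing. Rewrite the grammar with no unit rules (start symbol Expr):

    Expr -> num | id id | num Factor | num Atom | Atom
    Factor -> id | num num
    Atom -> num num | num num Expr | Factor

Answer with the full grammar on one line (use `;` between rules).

Expr -> num num | num num Expr | id | num | id id | num Factor | num Atom; Factor -> id | num num; Atom -> num num | num num Expr | id

Unit pairs: Atom ⇒* {Factor}; Expr ⇒* {Atom, Factor}.
For every A with A ⇒* B via unit rules, add B's non-unit alternatives to A; then delete every rule of the form X → Y.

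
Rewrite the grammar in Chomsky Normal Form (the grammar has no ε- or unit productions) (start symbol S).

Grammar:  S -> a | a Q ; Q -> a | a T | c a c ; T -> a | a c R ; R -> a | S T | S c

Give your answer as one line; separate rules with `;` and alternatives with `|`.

S -> a | X1 Q; Q -> a | X1 T | X2 Y1; T -> a | X1 Y2; R -> a | S T | S X2; X1 -> a; X2 -> c; Y1 -> X1 X2; Y2 -> X2 R

Introduce a nonterminal for each terminal appearing in a rule of length ≥ 2: X1 → a, X2 → c.
Binarize each right-hand side of length ≥ 3 by chaining fresh nonterminals (Y1, Y2, …): affected rules were Q → X2 X1 X2; T → X1 X2 R.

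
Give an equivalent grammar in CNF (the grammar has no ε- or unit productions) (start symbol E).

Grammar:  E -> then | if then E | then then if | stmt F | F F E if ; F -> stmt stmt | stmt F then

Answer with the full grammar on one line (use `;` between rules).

E -> then | X1 Y1 | X2 Y2 | X3 F | F Y3; F -> X3 X3 | X3 Y5; X1 -> if; X2 -> then; X3 -> stmt; Y1 -> X2 E; Y2 -> X2 X1; Y3 -> F Y4; Y4 -> E X1; Y5 -> F X2

Introduce a nonterminal for each terminal appearing in a rule of length ≥ 2: X1 → if, X2 → then, X3 → stmt.
Binarize each right-hand side of length ≥ 3 by chaining fresh nonterminals (Y1, Y2, …): affected rules were E → X1 X2 E; E → X2 X2 X1; E → F F E X1; F → X3 F X2.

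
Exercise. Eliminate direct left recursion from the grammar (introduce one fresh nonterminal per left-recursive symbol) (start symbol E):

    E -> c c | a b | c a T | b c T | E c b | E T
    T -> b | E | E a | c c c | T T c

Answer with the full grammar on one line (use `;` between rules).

E -> c c E' | a b E' | c a T E' | b c T E'; T -> b T' | E T' | E a T' | c c c T'; E' -> c b E' | T E' | ε; T' -> T c T' | ε

E, T are directly left-recursive.
For E: α = {c b, T}, β = {c c, a b, c a T, b c T}. Rewrite as E → β E' and E' → α E' | ε.
For T: α = {T c}, β = {b, E, E a, c c c}. Rewrite as T → β T' and T' → α T' | ε.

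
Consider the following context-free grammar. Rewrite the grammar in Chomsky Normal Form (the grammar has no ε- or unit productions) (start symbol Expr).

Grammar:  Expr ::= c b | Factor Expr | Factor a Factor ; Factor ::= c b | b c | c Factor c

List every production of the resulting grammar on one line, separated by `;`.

Introduce a nonterminal for each terminal appearing in a rule of length ≥ 2: X1 → c, X2 → b, X3 → a.
Binarize each right-hand side of length ≥ 3 by chaining fresh nonterminals (Y1, Y2, …): affected rules were Expr → Factor X3 Factor; Factor → X1 Factor X1.

Expr ::= X1 X2 | Factor Expr | Factor Y1; Factor ::= X1 X2 | X2 X1 | X1 Y2; X1 ::= c; X2 ::= b; X3 ::= a; Y1 ::= X3 Factor; Y2 ::= Factor X1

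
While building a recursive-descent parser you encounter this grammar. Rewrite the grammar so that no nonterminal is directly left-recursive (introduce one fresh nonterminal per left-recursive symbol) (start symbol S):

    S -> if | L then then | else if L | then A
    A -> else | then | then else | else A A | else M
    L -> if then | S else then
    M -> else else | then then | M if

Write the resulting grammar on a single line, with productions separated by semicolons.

S -> if | L then then | else if L | then A; A -> else | then | then else | else A A | else M; L -> if then | S else then; M -> else else M' | then then M'; M' -> if M' | ε

Directly left-recursive nonterminal: M.
For M: α = {if}, β = {else else, then then}. Rewrite as M → β M' and M' → α M' | ε.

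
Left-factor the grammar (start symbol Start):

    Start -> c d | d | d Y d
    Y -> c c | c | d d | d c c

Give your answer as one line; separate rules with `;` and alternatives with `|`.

Start has alternatives sharing prefix 'd': factor to Start → d Start1 with Start1 → ε | Y d.
Y has alternatives sharing prefix 'c': factor to Y → c Y1 with Y1 → c | ε.
Y has alternatives sharing prefix 'd': factor to Y → d Y2 with Y2 → d | c c.

Start -> c d | d Start1; Y -> c Y1 | d Y2; Start1 -> ε | Y d; Y1 -> c | ε; Y2 -> d | c c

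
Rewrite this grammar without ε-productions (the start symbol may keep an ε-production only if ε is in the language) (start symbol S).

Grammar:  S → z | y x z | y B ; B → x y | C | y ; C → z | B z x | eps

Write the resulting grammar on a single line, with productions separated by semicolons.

Nullable set = {B, C}.
ε ∉ L(G), so no ε-production is kept.
Add the nullable-subset variants: S → y B gives y B | y. C → B z x gives B z x | z x.

S → z | y x z | y B | y; B → x y | C | y; C → z | B z x | z x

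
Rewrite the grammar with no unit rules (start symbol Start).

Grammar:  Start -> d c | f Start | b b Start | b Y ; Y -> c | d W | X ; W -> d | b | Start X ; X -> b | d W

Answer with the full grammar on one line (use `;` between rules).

Start -> d c | f Start | b b Start | b Y; Y -> b | d W | c; W -> d | b | Start X; X -> b | d W

Unit pairs: Y ⇒* {X}.
For each unit pair (A, B), copy every non-unit production of B to A, then drop all unit productions.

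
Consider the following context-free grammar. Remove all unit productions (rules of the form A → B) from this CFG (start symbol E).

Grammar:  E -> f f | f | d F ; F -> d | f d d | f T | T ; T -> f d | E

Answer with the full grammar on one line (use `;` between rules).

E -> f f | f | d F; F -> f f | f | d F | d | f d d | f T | f d; T -> f f | f | d F | f d

Unit pairs: F ⇒* {E, T}; T ⇒* {E}.
Replace each nonterminal's rules with the union of the non-unit rules of every nonterminal it unit-derives.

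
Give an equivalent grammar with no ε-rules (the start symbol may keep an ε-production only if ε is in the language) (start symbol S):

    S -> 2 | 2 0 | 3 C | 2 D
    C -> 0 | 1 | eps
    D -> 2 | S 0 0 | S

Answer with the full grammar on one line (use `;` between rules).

Nullable set = {C}.
ε ∉ L(G), so no ε-production is kept.
For each production, add variants omitting each subset of nullable occurrences: S → 3 C gives 3 C | 3.

S -> 2 | 2 0 | 3 C | 3 | 2 D; C -> 0 | 1; D -> 2 | S 0 0 | S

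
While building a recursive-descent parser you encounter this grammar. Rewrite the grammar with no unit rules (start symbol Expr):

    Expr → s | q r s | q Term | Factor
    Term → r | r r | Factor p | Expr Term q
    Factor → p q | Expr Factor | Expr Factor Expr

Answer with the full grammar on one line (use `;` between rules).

Unit pairs: Expr ⇒* {Factor}.
For each unit pair (A, B), copy every non-unit production of B to A, then drop all unit productions.

Expr → p q | Expr Factor | Expr Factor Expr | s | q r s | q Term; Term → r | r r | Factor p | Expr Term q; Factor → p q | Expr Factor | Expr Factor Expr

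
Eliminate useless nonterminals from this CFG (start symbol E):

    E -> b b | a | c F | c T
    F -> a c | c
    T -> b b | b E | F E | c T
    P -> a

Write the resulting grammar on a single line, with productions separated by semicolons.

Generating nonterminals: {E, F, P, T}.
Reachable from E after that: {E, F, T}.
Removed useless symbols: {P} and every production mentioning them.

E -> b b | a | c F | c T; F -> a c | c; T -> b b | b E | F E | c T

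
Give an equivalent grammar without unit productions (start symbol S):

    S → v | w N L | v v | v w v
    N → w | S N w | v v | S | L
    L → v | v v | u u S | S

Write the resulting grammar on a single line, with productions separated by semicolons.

S → v | w N L | v v | v w v; N → v | v v | u u S | w N L | v w v | w | S N w; L → v | v v | u u S | w N L | v w v

Unit pairs: L ⇒* {S}; N ⇒* {L, S}.
Replace each nonterminal's rules with the union of the non-unit rules of every nonterminal it unit-derives.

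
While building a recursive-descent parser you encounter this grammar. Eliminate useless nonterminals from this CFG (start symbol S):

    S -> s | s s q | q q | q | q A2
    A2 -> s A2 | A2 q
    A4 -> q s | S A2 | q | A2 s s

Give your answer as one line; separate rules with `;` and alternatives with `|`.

Generating nonterminals: {A4, S}.
Reachable from S after that: {S}.
Removed useless symbols: {A2, A4} and every production mentioning them.

S -> s | s s q | q q | q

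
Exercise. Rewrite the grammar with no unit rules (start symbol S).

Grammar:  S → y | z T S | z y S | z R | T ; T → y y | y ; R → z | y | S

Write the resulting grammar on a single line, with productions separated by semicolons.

Unit pairs: R ⇒* {S, T}; S ⇒* {T}.
For each unit pair (A, B), copy every non-unit production of B to A, then drop all unit productions.

S → y | z T S | z y S | z R | y y; T → y y | y; R → y | z T S | z y S | z R | z | y y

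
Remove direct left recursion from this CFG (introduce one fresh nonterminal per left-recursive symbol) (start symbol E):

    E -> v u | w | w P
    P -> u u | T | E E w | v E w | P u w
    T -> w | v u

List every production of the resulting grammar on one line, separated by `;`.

Directly left-recursive nonterminal: P.
For P: α = {u w}, β = {u u, T, E E w, v E w}. Rewrite as P → β P' and P' → α P' | ε.

E -> v u | w | w P; P -> u u P' | T P' | E E w P' | v E w P'; T -> w | v u; P' -> u w P' | ε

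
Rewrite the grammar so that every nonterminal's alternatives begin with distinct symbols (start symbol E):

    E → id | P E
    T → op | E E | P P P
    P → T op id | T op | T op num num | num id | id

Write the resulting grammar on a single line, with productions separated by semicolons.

E → id | P E; T → op | E E | P P P; P → num id | id | T op P'; P' → id | ε | num num

P has alternatives sharing prefix 'T op': factor to P → T op P' with P' → id | ε | num num.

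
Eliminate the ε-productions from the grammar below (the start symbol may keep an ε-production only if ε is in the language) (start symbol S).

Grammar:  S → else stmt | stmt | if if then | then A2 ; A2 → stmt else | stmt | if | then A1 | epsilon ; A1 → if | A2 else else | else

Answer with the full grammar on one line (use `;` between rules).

S → else stmt | stmt | if if then | then A2 | then; A2 → stmt else | stmt | if | then A1; A1 → if | A2 else else | else else | else

Nullable nonterminals: {A2}.
ε ∉ L(G), so no ε-production is kept.
For each production, add variants omitting each subset of nullable occurrences: S → then A2 gives then A2 | then. A1 → A2 else else gives A2 else else | else else.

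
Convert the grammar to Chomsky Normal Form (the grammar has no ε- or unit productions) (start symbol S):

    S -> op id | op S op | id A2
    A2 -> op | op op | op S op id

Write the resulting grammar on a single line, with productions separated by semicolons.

S -> X1 X2 | X1 Y1 | X2 A2; A2 -> op | X1 X1 | X1 Y2; X1 -> op; X2 -> id; Y1 -> S X1; Y2 -> S Y3; Y3 -> X1 X2

Introduce a nonterminal for each terminal appearing in a rule of length ≥ 2: X1 → op, X2 → id.
Binarize each right-hand side of length ≥ 3 by chaining fresh nonterminals (Y1, Y2, …): affected rules were S → X1 S X1; A2 → X1 S X1 X2.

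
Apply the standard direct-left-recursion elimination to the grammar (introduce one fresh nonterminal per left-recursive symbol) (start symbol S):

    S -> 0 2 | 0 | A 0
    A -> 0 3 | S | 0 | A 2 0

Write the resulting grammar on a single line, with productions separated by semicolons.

S -> 0 2 | 0 | A 0; A -> 0 3 A' | S A' | 0 A'; A' -> 2 0 A' | ε

A is directly left-recursive.
For A: α = {2 0}, β = {0 3, S, 0}. Rewrite as A → β A' and A' → α A' | ε.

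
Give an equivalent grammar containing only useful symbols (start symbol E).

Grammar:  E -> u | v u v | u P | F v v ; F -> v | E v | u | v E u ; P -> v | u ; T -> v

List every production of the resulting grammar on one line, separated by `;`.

E -> u | v u v | u P | F v v; F -> v | E v | u | v E u; P -> v | u

Generating nonterminals: {E, F, P, T}.
Reachable from E after that: {E, F, P}.
Removed useless symbols: {T} and every production mentioning them.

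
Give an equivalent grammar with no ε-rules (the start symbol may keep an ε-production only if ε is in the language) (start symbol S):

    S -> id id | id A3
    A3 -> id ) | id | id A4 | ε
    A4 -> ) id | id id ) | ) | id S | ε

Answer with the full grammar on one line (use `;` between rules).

S -> id id | id A3 | id; A3 -> id ) | id | id A4; A4 -> ) id | id id ) | ) | id S

Nullable nonterminals: {A3, A4}.
ε ∉ L(G), so no ε-production is kept.
For each production, add variants omitting each subset of nullable occurrences: S → id A3 gives id A3 | id.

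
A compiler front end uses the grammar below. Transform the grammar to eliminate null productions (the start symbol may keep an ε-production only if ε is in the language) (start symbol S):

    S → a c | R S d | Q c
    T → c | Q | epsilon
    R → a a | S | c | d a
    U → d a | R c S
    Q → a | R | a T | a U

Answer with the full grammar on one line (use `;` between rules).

S → a c | R S d | Q c; T → c | Q; R → a a | S | c | d a; U → d a | R c S; Q → a | R | a T | a U

The nullable symbols are {T}.
ε ∉ L(G), so no ε-production is kept.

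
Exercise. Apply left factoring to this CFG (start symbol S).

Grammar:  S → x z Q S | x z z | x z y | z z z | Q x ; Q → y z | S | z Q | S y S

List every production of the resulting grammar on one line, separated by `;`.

S → z z z | Q x | x z S'; Q → y z | z Q | S Q'; S' → Q S | z | y; Q' → ε | y S

S has alternatives sharing prefix 'x z': factor to S → x z S' with S' → Q S | z | y.
Q has alternatives sharing prefix 'S': factor to Q → S Q' with Q' → ε | y S.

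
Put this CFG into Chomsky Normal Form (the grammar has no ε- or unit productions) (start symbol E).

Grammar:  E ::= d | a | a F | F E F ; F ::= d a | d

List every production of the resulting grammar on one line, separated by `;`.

E ::= d | a | X1 F | F Y1; F ::= X2 X1 | d; X1 ::= a; X2 ::= d; Y1 ::= E F

Introduce a nonterminal for each terminal appearing in a rule of length ≥ 2: X1 → a, X2 → d.
Binarize each right-hand side of length ≥ 3 by chaining fresh nonterminals (Y1, Y2, …): affected rules were E → F E F.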